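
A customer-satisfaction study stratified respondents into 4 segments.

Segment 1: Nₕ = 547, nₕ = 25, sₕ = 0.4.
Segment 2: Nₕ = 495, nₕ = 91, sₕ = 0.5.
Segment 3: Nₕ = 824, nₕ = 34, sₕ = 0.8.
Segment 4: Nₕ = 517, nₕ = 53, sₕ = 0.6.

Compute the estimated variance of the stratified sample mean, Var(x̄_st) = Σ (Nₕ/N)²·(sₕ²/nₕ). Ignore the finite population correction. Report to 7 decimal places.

N = 2383. Term for each stratum: Wₕ²sₕ²/nₕ.
Var(x̄_st) = 0.0003372147 + 0.0001185389 + 0.0022506471 + 0.0003197125 = 0.0030261132 → 0.0030261.

0.0030261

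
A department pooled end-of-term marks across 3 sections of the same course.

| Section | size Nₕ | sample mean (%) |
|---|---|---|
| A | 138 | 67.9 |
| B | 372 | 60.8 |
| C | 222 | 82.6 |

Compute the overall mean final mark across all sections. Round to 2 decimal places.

N = 732; weights Wₕ = Nₕ/N = (0.1885, 0.5082, 0.3033).
x̄_st = Σ Wₕ·x̄ₕ = 0.1885·67.9 + 0.5082·60.8 + 0.3033·82.6 ≈ 68.75
→ 68.75.

68.75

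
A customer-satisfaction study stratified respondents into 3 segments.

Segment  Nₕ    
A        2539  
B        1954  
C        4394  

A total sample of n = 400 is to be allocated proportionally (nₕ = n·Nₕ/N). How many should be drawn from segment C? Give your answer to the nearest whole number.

198

N = 2539 + 1954 + 4394 = 8887.
n_C = 400·4394/8887 = 197.772... → 198.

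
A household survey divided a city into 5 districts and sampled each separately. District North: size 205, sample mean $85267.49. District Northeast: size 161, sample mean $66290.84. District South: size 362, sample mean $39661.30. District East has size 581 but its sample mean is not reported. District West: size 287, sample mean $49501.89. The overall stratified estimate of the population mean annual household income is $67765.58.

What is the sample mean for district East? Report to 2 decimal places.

Σ Nₕx̄ₕ = N·μ, so 581·x̄_East = 1596·67765.58 − (205·85267.49 + 161·66290.84 + 362·39661.30 + 287·49501.89).
= 108153865.68 − 56717093.72 = 51436771.96.
x̄_East = 51436771.96 / 581 = 88531.4492... → 88531.45.

88531.45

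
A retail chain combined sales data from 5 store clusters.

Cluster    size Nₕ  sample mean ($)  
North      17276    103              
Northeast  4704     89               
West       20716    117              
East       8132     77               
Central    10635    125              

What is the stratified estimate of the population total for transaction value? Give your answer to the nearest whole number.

Estimate total by summing Nₕ·x̄ₕ over strata.
17276·103 + 4704·89 + 20716·117 + 8132·77 + 10635·125 = 1779428 + 418656 + 2423772 + 626164 + 1329375 = 6577395.

6577395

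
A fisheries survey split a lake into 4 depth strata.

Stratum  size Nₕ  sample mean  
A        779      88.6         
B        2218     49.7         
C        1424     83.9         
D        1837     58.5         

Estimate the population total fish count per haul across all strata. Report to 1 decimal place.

406192.1

A: 779·88.6 = 69019.4
B: 2218·49.7 = 110234.6
C: 1424·83.9 = 119473.6
D: 1837·58.5 = 107464.5
τ̂ = Σ Nₕx̄ₕ = 406192.1.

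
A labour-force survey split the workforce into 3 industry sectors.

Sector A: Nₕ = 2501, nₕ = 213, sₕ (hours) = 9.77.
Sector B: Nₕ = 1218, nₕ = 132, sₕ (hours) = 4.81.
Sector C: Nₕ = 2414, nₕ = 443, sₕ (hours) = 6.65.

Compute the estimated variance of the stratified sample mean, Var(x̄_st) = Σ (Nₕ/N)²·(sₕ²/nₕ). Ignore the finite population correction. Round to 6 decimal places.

N = 6133. Term for each stratum: Wₕ²sₕ²/nₕ.
Var(x̄_st) = 0.074523111 + 0.006912973 + 0.015465650 = 0.096901734 → 0.096902.

0.096902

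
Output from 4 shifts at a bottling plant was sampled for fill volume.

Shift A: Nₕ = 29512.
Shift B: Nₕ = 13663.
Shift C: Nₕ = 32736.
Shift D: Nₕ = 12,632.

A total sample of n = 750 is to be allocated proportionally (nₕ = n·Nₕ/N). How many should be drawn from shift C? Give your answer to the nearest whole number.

277

Share of shift C = 32736/88543 = 0.36972.
Allocate 750 × 0.36972 = 277.289... → 277.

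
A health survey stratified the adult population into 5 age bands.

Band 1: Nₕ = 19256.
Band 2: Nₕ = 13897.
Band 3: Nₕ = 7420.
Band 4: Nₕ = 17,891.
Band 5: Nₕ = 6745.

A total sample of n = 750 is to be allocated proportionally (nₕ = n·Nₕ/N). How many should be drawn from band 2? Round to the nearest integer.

N = 19256 + 13897 + 7420 + 17891 + 6745 = 65209.
n_2 = 750·13897/65209 = 159.836... → 160.

160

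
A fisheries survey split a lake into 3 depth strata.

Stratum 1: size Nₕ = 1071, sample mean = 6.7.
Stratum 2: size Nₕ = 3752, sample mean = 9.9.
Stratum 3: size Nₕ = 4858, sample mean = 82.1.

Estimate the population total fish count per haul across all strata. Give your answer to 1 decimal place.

Estimate total by summing Nₕ·x̄ₕ over strata.
1071·6.7 + 3752·9.9 + 4858·82.1 = 7175.7 + 37144.8 + 398841.8 = 443162.3.

443162.3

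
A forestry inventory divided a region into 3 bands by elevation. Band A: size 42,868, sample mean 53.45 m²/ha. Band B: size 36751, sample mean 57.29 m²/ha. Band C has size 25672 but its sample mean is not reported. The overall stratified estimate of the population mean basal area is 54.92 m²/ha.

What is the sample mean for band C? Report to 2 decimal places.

53.98

N = 42868 + 36751 + 25672 = 105291.
Overall total = μ·N = 54.92·105291 = 5782581.72.
Subtract the known strata: 42868·53.45 + 36751·57.29 = 4396759.39.
Remaining total for band C: 5782581.72 − 4396759.39 = 1385822.33.
Divide by its size: 1385822.33 / 25672 = 53.9819... → 53.98.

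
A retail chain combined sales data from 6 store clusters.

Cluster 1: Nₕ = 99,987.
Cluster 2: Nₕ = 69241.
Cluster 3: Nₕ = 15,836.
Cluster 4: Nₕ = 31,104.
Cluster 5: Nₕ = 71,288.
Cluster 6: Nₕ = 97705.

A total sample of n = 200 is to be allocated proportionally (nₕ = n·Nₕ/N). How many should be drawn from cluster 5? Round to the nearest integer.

37

Share of cluster 5 = 71288/385161 = 0.18509.
Allocate 200 × 0.18509 = 37.017... → 37.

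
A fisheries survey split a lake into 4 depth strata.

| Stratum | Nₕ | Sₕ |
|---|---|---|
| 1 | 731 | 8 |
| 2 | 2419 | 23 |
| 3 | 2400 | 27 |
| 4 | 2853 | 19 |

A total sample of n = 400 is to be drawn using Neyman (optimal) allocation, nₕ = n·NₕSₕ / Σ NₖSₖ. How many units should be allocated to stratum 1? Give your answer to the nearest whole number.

13

1: NₕSₕ = 731·8 = 5848
2: NₕSₕ = 2419·23 = 55637
3: NₕSₕ = 2400·27 = 64800
4: NₕSₕ = 2853·19 = 54207
Σ NₕSₕ = 180492.
n_1 = 400·5848/180492 = 12.960... → 13.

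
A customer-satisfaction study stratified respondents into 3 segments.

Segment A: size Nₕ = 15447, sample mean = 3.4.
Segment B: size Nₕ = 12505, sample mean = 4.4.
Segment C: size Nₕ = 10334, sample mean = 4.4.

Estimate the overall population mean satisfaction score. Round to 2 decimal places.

x̄_st = (Σ Nₕx̄ₕ) / (Σ Nₕ) = (15447·3.4 + 12505·4.4 + 10334·4.4) / 38286
= 153011.4 / 38286 = 3.9965... → 4.00.

4.00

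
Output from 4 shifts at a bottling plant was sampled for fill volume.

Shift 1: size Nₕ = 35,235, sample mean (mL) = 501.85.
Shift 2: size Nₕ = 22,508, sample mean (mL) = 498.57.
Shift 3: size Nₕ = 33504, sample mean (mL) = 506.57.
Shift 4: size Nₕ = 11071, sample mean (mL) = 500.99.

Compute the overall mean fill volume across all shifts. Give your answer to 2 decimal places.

N = 102318; weights Wₕ = Nₕ/N = (0.3444, 0.2200, 0.3274, 0.1082).
x̄_st = Σ Wₕ·x̄ₕ = 0.3444·501.85 + 0.2200·498.57 + 0.3274·506.57 + 0.1082·500.99 ≈ 502.5810...
→ 502.58.

502.58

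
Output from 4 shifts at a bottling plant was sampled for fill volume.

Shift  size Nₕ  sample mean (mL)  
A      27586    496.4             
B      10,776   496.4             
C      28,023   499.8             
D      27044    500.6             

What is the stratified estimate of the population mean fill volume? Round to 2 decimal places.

498.64

N = 93429; weights Wₕ = Nₕ/N = (0.2953, 0.1153, 0.2999, 0.2895).
x̄_st = Σ Wₕ·x̄ₕ = 0.2953·496.4 + 0.1153·496.4 + 0.2999·499.8 + 0.2895·500.6 ≈ 498.6355...
→ 498.64.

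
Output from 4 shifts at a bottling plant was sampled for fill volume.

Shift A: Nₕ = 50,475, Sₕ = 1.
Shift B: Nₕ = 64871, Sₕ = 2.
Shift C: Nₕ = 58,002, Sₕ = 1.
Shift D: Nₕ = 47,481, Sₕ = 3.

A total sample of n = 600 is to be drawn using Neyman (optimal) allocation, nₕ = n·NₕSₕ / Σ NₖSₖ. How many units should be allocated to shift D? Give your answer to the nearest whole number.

A: NₕSₕ = 50475·1 = 50475
B: NₕSₕ = 64871·2 = 129742
C: NₕSₕ = 58002·1 = 58002
D: NₕSₕ = 47481·3 = 142443
Σ NₕSₕ = 380662.
n_D = 600·142443/380662 = 224.519... → 225.

225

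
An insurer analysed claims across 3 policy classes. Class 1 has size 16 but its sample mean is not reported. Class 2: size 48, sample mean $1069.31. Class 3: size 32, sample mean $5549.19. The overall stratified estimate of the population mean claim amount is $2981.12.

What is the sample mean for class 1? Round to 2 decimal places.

3580.41

Σ Nₕx̄ₕ = N·μ, so 16·x̄_1 = 96·2981.12 − (48·1069.31 + 32·5549.19).
= 286187.52 − 228900.96 = 57286.56.
x̄_1 = 57286.56 / 16 = 3580.41 → 3580.41.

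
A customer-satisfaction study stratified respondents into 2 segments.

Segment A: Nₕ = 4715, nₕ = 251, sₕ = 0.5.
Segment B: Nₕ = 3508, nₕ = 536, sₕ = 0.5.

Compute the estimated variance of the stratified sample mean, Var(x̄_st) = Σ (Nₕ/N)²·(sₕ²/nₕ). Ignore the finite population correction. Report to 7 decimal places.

0.0004124

N = 8223; Wₕ = Nₕ/N.
segment A: (4715/8223)²·0.5²/251 = 0.0003274682
segment B: (3508/8223)²·0.5²/536 = 0.0000848856
Sum = 0.0004123537 → 0.0004124.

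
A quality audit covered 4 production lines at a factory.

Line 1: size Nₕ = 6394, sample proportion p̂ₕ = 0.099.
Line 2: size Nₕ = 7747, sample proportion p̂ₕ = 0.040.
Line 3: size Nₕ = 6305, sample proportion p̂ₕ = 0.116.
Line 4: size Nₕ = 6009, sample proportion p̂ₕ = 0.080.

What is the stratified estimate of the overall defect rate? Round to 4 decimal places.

0.0815

Wₕ = Nₕ/N with N = 26455: 0.2417, 0.2928, 0.2383, 0.2271.
p̂_st = 0.2417·0.099 + 0.2928·0.040 + 0.2383·0.116 + 0.2271·0.080 ≈ 0.081459... → 0.0815.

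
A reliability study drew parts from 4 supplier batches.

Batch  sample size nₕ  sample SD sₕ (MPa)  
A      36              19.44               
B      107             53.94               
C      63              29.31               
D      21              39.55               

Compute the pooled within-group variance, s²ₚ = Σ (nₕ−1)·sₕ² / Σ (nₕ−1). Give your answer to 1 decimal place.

Degrees of freedom: 35 + 106 + 62 + 20 = 223.
Σ(nₕ−1)sₕ² = 35·377.9136 + 106·2909.5236 + 62·859.0761 + 20·1564.2025 = 406183.2458.
s²ₚ = 406183.2458 / 223 = 1821.450... → 1821.4.

1821.4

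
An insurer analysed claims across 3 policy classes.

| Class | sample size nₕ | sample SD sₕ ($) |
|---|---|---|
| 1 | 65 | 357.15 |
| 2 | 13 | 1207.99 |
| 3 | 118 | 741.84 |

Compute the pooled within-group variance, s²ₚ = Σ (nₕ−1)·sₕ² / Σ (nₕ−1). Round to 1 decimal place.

466646.0

Degrees of freedom: 64 + 12 + 117 = 193.
Σ(nₕ−1)sₕ² = 64·127556.1225 + 12·1459239.8401 + 117·550326.5856 = 90062680.4364.
s²ₚ = 90062680.4364 / 193 = 466646.013... → 466646.0.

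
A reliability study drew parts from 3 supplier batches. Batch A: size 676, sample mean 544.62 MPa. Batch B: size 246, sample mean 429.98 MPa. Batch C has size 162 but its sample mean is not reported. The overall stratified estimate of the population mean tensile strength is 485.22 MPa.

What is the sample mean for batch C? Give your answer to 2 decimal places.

Σ Nₕx̄ₕ = N·μ, so 162·x̄_C = 1084·485.22 − (676·544.62 + 246·429.98).
= 525978.48 − 473938.2 = 52040.28.
x̄_C = 52040.28 / 162 = 321.2363... → 321.24.

321.24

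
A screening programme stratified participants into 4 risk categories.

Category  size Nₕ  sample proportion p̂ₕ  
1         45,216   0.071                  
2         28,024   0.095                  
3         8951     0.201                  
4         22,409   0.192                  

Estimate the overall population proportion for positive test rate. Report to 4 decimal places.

N = 45216 + 28024 + 8951 + 22409 = 104600.
Overall proportion = Σ (Nₕ/N)·p̂ₕ.
Σ Nₕp̂ₕ = 3210.336 + 2662.28 + 1799.151 + 4302.528 = 11974.295.
11974.295 / 104600 = 0.114477... → 0.1145.

0.1145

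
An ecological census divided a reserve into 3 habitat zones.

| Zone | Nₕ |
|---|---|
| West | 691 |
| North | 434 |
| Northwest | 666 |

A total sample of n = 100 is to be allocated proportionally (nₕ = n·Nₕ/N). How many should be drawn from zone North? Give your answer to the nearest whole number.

Share of zone North = 434/1791 = 0.24232.
Allocate 100 × 0.24232 = 24.232... → 24.

24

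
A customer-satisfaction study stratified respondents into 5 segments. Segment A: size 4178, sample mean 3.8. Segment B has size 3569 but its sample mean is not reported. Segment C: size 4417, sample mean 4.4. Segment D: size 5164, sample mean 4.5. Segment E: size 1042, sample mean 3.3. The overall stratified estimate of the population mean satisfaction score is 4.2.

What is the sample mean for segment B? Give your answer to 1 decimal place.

4.2

N = 4178 + 3569 + 4417 + 5164 + 1042 = 18370.
Overall total = μ·N = 4.2·18370 = 77154.
Subtract the known strata: 4178·3.8 + 4417·4.4 + 5164·4.5 + 1042·3.3 = 61987.8.
Remaining total for segment B: 77154 − 61987.8 = 15166.2.
Divide by its size: 15166.2 / 3569 = 4.249... → 4.2.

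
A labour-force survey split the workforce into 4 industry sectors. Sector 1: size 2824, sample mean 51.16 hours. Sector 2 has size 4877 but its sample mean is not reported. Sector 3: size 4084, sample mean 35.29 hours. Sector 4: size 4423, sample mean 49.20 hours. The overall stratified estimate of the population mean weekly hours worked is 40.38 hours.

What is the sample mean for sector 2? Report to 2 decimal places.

N = 2824 + 4877 + 4084 + 4423 = 16208.
Overall total = μ·N = 40.38·16208 = 654479.04.
Subtract the known strata: 2824·51.16 + 4084·35.29 + 4423·49.20 = 506211.8.
Remaining total for sector 2: 654479.04 − 506211.8 = 148267.24.
Divide by its size: 148267.24 / 4877 = 30.4013... → 30.40.

30.40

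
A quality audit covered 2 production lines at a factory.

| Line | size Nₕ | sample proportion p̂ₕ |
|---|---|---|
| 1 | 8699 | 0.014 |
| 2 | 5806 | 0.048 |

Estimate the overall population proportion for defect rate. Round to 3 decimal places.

Wₕ = Nₕ/N with N = 14505: 0.5997, 0.4003.
p̂_st = 0.5997·0.014 + 0.4003·0.048 ≈ 0.02761... → 0.028.

0.028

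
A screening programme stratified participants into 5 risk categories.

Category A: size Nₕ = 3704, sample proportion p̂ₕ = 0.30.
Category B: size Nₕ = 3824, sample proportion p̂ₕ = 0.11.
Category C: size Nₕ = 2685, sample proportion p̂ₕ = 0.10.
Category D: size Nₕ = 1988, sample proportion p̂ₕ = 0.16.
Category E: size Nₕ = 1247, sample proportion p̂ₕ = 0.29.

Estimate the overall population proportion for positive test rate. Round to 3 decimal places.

0.184

Wₕ = Nₕ/N with N = 13448: 0.2754, 0.2844, 0.1997, 0.1478, 0.0927.
p̂_st = 0.2754·0.30 + 0.2844·0.11 + 0.1997·0.10 + 0.1478·0.16 + 0.0927·0.29 ≈ 0.18442... → 0.184.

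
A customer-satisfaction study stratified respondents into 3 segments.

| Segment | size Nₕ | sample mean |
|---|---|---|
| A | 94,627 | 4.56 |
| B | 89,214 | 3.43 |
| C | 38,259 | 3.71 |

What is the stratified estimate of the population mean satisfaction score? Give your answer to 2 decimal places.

3.96

N = 222100; weights Wₕ = Nₕ/N = (0.4261, 0.4017, 0.1723).
x̄_st = Σ Wₕ·x̄ₕ = 0.4261·4.56 + 0.4017·3.43 + 0.1723·3.71 ≈ 3.9597...
→ 3.96.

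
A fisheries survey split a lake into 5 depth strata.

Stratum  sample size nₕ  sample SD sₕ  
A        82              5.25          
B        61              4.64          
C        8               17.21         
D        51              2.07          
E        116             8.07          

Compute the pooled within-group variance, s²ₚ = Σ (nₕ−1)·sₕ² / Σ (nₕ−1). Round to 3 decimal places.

A: (82−1)·5.25² = 81·27.5625 = 2232.5625
B: (61−1)·4.64² = 60·21.5296 = 1291.776
C: (8−1)·17.21² = 7·296.1841 = 2073.2887
D: (51−1)·2.07² = 50·4.2849 = 214.245
E: (116−1)·8.07² = 115·65.1249 = 7489.3635
Numerator = 13301.2357; denominator = Σ(nₕ−1) = 313.
s²ₚ = 13301.2357/313 = 42.49596... → 42.496.

42.496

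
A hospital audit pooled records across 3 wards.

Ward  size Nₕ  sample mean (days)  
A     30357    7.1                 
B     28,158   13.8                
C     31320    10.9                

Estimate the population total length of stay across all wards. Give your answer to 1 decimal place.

945503.1

A: 30357·7.1 = 215534.7
B: 28158·13.8 = 388580.4
C: 31320·10.9 = 341388
τ̂ = Σ Nₕx̄ₕ = 945503.1.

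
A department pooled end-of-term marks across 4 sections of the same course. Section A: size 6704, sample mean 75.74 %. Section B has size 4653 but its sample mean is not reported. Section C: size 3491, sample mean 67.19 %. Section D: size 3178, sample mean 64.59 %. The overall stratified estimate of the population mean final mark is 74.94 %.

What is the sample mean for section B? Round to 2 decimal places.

86.67

N = 6704 + 4653 + 3491 + 3178 = 18026.
Overall total = μ·N = 74.94·18026 = 1350868.44.
Subtract the known strata: 6704·75.74 + 3491·67.19 + 3178·64.59 = 947588.27.
Remaining total for section B: 1350868.44 − 947588.27 = 403280.17.
Divide by its size: 403280.17 / 4653 = 86.6710... → 86.67.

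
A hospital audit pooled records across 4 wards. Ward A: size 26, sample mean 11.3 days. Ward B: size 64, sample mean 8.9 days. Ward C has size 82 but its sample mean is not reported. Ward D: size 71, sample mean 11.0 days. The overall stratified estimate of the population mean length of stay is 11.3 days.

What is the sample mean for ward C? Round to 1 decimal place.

13.4

N = 26 + 64 + 82 + 71 = 243.
Overall total = μ·N = 11.3·243 = 2745.9.
Subtract the known strata: 26·11.3 + 64·8.9 + 71·11.0 = 1644.4.
Remaining total for ward C: 2745.9 − 1644.4 = 1101.5.
Divide by its size: 1101.5 / 82 = 13.433... → 13.4.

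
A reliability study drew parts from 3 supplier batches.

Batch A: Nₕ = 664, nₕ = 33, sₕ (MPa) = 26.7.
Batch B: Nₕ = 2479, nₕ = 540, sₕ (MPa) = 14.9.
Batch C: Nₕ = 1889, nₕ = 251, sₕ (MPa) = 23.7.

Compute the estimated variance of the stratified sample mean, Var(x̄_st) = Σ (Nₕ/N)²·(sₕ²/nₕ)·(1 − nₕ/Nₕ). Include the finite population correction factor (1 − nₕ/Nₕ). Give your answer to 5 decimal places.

0.70896

N = 5032. Term for each stratum: Wₕ²sₕ²/nₕ·(1−nₕ/Nₕ).
Var(x̄_st) = 0.35745778 + 0.07804622 + 0.27345607 = 0.70896006 → 0.70896.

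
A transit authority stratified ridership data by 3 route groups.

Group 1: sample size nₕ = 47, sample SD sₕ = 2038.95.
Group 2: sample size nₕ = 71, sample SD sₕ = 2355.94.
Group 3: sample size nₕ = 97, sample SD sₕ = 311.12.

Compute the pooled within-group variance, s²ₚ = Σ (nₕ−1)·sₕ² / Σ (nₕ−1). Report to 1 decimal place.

Degrees of freedom: 46 + 70 + 96 = 212.
Σ(nₕ−1)sₕ² = 46·4157317.1025 + 70·5550453.2836 + 96·96795.6544 = 589060699.3894.
s²ₚ = 589060699.3894 / 212 = 2778588.205... → 2778588.2.

2778588.2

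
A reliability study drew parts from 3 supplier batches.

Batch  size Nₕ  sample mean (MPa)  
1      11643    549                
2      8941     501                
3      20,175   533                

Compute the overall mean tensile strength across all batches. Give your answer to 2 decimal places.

530.55

N = 40759; weights Wₕ = Nₕ/N = (0.2857, 0.2194, 0.4950).
x̄_st = Σ Wₕ·x̄ₕ = 0.2857·549 + 0.2194·501 + 0.4950·533 ≈ 530.5509...
→ 530.55.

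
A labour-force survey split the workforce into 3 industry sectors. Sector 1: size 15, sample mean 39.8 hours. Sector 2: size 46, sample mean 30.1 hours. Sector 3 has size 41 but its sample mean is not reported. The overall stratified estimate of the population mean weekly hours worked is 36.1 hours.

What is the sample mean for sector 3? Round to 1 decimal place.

N = 15 + 46 + 41 = 102.
Overall total = μ·N = 36.1·102 = 3682.2.
Subtract the known strata: 15·39.8 + 46·30.1 = 1981.6.
Remaining total for sector 3: 3682.2 − 1981.6 = 1700.6.
Divide by its size: 1700.6 / 41 = 41.478... → 41.5.

41.5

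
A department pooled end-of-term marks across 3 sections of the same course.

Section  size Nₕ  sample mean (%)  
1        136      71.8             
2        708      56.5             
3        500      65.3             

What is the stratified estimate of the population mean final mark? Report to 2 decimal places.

x̄_st = (Σ Nₕx̄ₕ) / (Σ Nₕ) = (136·71.8 + 708·56.5 + 500·65.3) / 1344
= 82416.8 / 1344 = 61.3220... → 61.32.

61.32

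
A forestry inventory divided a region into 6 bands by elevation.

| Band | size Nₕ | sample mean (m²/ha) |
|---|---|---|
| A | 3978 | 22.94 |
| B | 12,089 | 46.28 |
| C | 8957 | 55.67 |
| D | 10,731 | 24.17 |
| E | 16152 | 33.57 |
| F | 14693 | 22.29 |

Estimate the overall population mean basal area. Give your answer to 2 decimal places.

34.21

x̄_st = (Σ Nₕx̄ₕ) / (Σ Nₕ) = (3978·22.94 + 12089·46.28 + 8957·55.67 + 10731·24.17 + 16152·33.57 + 14693·22.29) / 66600
= 2278468.31 / 66600 = 34.2112... → 34.21.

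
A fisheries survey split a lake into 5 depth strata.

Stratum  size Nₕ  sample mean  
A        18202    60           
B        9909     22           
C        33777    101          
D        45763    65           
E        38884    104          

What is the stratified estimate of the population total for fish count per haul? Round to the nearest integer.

11740126

Estimate total by summing Nₕ·x̄ₕ over strata.
18202·60 + 9909·22 + 33777·101 + 45763·65 + 38884·104 = 1092120 + 217998 + 3411477 + 2974595 + 4043936 = 11740126.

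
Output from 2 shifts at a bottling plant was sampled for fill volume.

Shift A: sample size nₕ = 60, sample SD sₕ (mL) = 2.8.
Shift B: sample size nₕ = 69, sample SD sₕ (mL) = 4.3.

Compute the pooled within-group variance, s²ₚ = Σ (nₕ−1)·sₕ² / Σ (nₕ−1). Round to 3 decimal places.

13.542

A: (60−1)·2.8² = 59·7.84 = 462.56
B: (69−1)·4.3² = 68·18.49 = 1257.32
Numerator = 1719.88; denominator = Σ(nₕ−1) = 127.
s²ₚ = 1719.88/127 = 13.54236... → 13.542.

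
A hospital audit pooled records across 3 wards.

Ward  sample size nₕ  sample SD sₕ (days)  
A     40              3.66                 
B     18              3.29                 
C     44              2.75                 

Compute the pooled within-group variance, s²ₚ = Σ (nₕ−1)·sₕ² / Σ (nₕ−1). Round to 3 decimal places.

Degrees of freedom: 39 + 17 + 43 = 99.
Σ(nₕ−1)sₕ² = 39·13.3956 + 17·10.8241 + 43·7.5625 = 1031.6256.
s²ₚ = 1031.6256 / 99 = 10.42046... → 10.420.

10.420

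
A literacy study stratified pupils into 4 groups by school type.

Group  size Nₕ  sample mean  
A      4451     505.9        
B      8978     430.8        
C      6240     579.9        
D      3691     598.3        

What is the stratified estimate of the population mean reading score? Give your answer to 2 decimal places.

N = 4451 + 8978 + 6240 + 3691 = 23360.
Overall mean = Σ (Nₕ/N)·x̄ₕ — weight by population share, not a simple average.
Σ Nₕx̄ₕ = 4451·505.9 + 8978·430.8 + 6240·579.9 + 3691·598.3 = 2251760.9 + 3867722.4 + 3618576 + 2208325.3 = 11946384.6.
Divide by N: 11946384.6 / 23360 = 511.4035... → 511.40.

511.40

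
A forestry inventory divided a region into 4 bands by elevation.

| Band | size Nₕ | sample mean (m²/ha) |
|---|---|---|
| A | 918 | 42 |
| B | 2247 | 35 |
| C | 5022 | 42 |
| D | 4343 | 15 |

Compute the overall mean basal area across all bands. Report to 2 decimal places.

31.39

N = 12530; weights Wₕ = Nₕ/N = (0.0733, 0.1793, 0.4008, 0.3466).
x̄_st = Σ Wₕ·x̄ₕ = 0.0733·42 + 0.1793·35 + 0.4008·42 + 0.3466·15 ≈ 31.3863...
→ 31.39.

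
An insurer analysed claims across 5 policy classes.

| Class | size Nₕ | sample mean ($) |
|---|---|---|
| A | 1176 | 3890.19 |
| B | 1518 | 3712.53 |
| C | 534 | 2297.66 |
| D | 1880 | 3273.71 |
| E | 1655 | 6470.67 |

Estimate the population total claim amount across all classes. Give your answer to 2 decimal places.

A: 1176·3890.19 = 4574863.44
B: 1518·3712.53 = 5635620.54
C: 534·2297.66 = 1226950.44
D: 1880·3273.71 = 6154574.8
E: 1655·6470.67 = 10708958.85
τ̂ = Σ Nₕx̄ₕ = 28300968.07.

28300968.07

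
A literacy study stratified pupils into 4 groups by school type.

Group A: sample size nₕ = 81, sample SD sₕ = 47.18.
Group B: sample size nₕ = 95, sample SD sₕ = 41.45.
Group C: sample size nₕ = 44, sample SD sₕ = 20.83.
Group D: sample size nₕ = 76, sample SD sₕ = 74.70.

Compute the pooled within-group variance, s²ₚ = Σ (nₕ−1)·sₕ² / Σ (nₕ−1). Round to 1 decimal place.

A: (81−1)·47.18² = 80·2225.9524 = 178076.192
B: (95−1)·41.45² = 94·1718.1025 = 161501.635
C: (44−1)·20.83² = 43·433.8889 = 18657.2227
D: (76−1)·74.70² = 75·5580.09 = 418506.75
Numerator = 776741.7997; denominator = Σ(nₕ−1) = 292.
s²ₚ = 776741.7997/292 = 2660.075... → 2660.1.

2660.1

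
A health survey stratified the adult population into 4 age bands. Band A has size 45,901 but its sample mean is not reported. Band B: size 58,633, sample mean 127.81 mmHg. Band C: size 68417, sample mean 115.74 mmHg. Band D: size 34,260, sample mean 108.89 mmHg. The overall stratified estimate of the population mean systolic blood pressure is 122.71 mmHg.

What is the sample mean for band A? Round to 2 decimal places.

Σ Nₕx̄ₕ = N·μ, so 45901·x̄_A = 207211·122.71 − (58633·127.81 + 68417·115.74 + 34260·108.89).
= 25426861.81 − 19143038.71 = 6283823.1.
x̄_A = 6283823.1 / 45901 = 136.8995... → 136.90.

136.90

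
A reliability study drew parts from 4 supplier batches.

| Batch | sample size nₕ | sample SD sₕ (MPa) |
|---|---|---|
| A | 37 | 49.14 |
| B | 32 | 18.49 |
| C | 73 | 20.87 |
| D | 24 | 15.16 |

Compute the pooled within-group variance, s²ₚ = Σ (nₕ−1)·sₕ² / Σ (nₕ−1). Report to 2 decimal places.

828.24

A: (37−1)·49.14² = 36·2414.7396 = 86930.6256
B: (32−1)·18.49² = 31·341.8801 = 10598.2831
C: (73−1)·20.87² = 72·435.5569 = 31360.0968
D: (24−1)·15.16² = 23·229.8256 = 5285.9888
Numerator = 134174.9943; denominator = Σ(nₕ−1) = 162.
s²ₚ = 134174.9943/162 = 828.2407... → 828.24.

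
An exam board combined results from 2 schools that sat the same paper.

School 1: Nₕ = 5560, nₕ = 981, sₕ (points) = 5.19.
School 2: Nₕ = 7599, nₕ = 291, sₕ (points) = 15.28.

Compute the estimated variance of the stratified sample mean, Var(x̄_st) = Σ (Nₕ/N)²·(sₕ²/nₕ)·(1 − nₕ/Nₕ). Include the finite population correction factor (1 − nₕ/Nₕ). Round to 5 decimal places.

0.26135

N = 13159. Term for each stratum: Wₕ²sₕ²/nₕ·(1−nₕ/Nₕ).
Var(x̄_st) = 0.00403706 + 0.25731371 = 0.26135077 → 0.26135.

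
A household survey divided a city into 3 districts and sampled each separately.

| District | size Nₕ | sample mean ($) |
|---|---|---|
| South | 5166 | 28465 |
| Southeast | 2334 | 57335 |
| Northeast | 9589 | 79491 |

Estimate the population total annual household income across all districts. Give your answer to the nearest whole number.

1043109279

Estimate total by summing Nₕ·x̄ₕ over strata.
5166·28465 + 2334·57335 + 9589·79491 = 147050190 + 133819890 + 762239199 = 1043109279.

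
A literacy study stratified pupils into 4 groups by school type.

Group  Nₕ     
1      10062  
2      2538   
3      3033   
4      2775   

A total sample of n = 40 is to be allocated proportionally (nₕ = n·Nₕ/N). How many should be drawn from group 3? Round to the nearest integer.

7

Share of group 3 = 3033/18408 = 0.16477.
Allocate 40 × 0.16477 = 6.591... → 7.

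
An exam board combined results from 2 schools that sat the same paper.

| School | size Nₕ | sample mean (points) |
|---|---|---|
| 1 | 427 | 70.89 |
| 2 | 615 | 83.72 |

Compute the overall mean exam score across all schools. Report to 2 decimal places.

78.46

x̄_st = (Σ Nₕx̄ₕ) / (Σ Nₕ) = (427·70.89 + 615·83.72) / 1042
= 81757.83 / 1042 = 78.4624... → 78.46.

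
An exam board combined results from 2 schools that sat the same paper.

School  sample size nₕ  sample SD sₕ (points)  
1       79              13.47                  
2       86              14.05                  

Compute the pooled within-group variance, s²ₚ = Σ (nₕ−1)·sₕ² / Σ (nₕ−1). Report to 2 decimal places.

189.76

1: (79−1)·13.47² = 78·181.4409 = 14152.3902
2: (86−1)·14.05² = 85·197.4025 = 16779.2125
Numerator = 30931.6027; denominator = Σ(nₕ−1) = 163.
s²ₚ = 30931.6027/163 = 189.7644... → 189.76.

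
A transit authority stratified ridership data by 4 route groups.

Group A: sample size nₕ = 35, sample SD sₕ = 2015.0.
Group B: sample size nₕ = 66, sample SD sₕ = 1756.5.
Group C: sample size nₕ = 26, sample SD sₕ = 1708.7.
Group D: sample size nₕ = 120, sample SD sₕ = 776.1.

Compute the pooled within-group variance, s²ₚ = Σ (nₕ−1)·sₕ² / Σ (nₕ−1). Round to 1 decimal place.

1988726.1

Degrees of freedom: 34 + 65 + 25 + 119 = 243.
Σ(nₕ−1)sₕ² = 34·4060225 + 65·3085292.25 + 25·2919655.69 + 119·602331.21 = 483260452.49.
s²ₚ = 483260452.49 / 243 = 1988726.142... → 1988726.1.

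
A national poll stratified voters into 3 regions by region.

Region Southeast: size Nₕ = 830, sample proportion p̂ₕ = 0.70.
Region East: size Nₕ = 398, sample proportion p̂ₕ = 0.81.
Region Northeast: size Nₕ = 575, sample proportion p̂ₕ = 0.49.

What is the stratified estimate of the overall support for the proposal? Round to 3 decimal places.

0.657

N = 830 + 398 + 575 = 1803.
Overall proportion = Σ (Nₕ/N)·p̂ₕ.
Σ Nₕp̂ₕ = 581 + 322.38 + 281.75 = 1185.13.
1185.13 / 1803 = 0.65731... → 0.657.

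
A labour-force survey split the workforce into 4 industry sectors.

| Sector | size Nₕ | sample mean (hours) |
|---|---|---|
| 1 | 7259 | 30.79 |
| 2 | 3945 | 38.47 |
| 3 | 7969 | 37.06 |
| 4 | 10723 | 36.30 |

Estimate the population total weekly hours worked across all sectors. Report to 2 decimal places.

1059844.80

1: 7259·30.79 = 223504.61
2: 3945·38.47 = 151764.15
3: 7969·37.06 = 295331.14
4: 10723·36.30 = 389244.9
τ̂ = Σ Nₕx̄ₕ = 1059844.80.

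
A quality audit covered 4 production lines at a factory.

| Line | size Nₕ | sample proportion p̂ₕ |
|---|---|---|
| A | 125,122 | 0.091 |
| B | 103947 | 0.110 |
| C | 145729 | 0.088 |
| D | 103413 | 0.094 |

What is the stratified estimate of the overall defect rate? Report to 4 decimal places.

Wₕ = Nₕ/N with N = 478211: 0.2616, 0.2174, 0.3047, 0.2162.
p̂_st = 0.2616·0.091 + 0.2174·0.110 + 0.3047·0.088 + 0.2162·0.094 ≈ 0.094864... → 0.0949.

0.0949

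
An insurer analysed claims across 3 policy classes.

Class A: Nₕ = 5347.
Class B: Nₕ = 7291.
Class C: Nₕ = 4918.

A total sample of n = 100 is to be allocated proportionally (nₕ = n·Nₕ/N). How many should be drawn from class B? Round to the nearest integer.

42

Share of class B = 7291/17556 = 0.41530.
Allocate 100 × 0.41530 = 41.530... → 42.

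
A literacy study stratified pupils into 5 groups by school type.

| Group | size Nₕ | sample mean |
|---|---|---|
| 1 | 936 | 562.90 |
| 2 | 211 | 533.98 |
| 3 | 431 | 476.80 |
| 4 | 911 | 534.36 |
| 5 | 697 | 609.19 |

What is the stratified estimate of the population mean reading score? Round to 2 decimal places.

551.30

x̄_st = (Σ Nₕx̄ₕ) / (Σ Nₕ) = (936·562.90 + 211·533.98 + 431·476.80 + 911·534.36 + 697·609.19) / 3186
= 1756452.37 / 3186 = 551.3033... → 551.30.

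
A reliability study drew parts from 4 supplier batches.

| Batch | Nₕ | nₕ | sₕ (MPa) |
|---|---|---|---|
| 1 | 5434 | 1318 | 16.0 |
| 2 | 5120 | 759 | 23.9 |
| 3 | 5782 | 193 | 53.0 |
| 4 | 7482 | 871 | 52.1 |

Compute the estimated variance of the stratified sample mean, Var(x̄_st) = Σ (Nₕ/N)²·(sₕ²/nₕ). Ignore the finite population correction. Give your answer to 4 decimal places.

1.2101

N = 23818. Term for each stratum: Wₕ²sₕ²/nₕ.
Var(x̄_st) = 0.0101100 + 0.0347763 + 0.8577091 + 0.3075262 = 1.2101217 → 1.2101.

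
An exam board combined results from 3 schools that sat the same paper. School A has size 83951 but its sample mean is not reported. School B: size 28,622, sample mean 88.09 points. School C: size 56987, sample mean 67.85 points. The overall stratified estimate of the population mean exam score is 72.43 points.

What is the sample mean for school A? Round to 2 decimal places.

N = 83951 + 28622 + 56987 = 169560.
Overall total = μ·N = 72.43·169560 = 12281230.8.
Subtract the known strata: 28622·88.09 + 56987·67.85 = 6387879.93.
Remaining total for school A: 12281230.8 − 6387879.93 = 5893350.87.
Divide by its size: 5893350.87 / 83951 = 70.1999... → 70.20.

70.20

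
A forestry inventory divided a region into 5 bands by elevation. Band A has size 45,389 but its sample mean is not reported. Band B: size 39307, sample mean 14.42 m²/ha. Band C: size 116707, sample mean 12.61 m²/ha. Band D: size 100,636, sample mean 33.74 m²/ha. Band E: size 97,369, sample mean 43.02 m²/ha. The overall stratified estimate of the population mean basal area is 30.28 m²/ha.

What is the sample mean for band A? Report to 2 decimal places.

54.45

Σ Nₕx̄ₕ = N·μ, so 45389·x̄_A = 399408·30.28 − (39307·14.42 + 116707·12.61 + 100636·33.74 + 97369·43.02).
= 12094074.24 − 9622755.23 = 2471319.01.
x̄_A = 2471319.01 / 45389 = 54.4475... → 54.45.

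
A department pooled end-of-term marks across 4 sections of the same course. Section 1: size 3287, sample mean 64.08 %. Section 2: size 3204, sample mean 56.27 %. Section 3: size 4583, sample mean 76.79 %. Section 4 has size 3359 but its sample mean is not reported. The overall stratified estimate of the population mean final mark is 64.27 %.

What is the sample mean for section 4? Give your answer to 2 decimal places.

N = 3287 + 3204 + 4583 + 3359 = 14433.
Overall total = μ·N = 64.27·14433 = 927608.91.
Subtract the known strata: 3287·64.08 + 3204·56.27 + 4583·76.79 = 742848.61.
Remaining total for section 4: 927608.91 − 742848.61 = 184760.3.
Divide by its size: 184760.3 / 3359 = 55.0046... → 55.00.

55.00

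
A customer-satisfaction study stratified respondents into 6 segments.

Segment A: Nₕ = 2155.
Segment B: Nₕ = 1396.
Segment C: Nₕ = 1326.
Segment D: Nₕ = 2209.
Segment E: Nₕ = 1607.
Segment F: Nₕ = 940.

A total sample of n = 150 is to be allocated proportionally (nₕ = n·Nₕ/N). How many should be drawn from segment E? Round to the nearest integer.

25

Share of segment E = 1607/9633 = 0.16682.
Allocate 150 × 0.16682 = 25.023... → 25.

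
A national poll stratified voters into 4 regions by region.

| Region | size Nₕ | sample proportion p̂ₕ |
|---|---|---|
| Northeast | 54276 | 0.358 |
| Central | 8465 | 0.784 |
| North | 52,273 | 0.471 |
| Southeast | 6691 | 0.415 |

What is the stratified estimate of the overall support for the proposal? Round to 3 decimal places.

0.439

Wₕ = Nₕ/N with N = 121705: 0.4460, 0.0696, 0.4295, 0.0550.
p̂_st = 0.4460·0.358 + 0.0696·0.784 + 0.4295·0.471 + 0.0550·0.415 ≈ 0.43930... → 0.439.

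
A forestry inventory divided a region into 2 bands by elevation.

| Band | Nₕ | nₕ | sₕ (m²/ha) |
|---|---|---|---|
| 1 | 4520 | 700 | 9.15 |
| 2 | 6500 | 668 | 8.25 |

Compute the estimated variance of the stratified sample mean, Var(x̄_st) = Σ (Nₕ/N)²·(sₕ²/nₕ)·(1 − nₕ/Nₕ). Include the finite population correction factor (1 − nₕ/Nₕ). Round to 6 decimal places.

0.048811

N = 11020; Wₕ = Nₕ/N.
band 1: (4520/11020)²·9.15²/700·(1 − 700/4520) = 0.017005240
band 2: (6500/11020)²·8.25²/668·(1 − 668/6500) = 0.031805272
Sum = 0.048810512 → 0.048811.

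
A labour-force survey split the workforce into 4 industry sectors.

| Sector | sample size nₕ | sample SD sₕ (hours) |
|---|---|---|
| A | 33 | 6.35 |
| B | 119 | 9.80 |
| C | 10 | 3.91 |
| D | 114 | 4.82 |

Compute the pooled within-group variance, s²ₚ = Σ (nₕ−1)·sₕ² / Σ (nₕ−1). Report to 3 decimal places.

Degrees of freedom: 32 + 118 + 9 + 113 = 272.
Σ(nₕ−1)sₕ² = 32·40.3225 + 118·96.04 + 9·15.2881 + 113·23.2324 = 15385.8941.
s²ₚ = 15385.8941 / 272 = 56.56579... → 56.566.

56.566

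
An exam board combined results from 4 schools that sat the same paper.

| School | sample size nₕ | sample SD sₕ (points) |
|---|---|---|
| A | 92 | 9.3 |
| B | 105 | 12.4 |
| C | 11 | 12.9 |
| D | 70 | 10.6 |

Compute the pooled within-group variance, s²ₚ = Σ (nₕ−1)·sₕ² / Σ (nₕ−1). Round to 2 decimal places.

121.45

Degrees of freedom: 91 + 104 + 10 + 69 = 274.
Σ(nₕ−1)sₕ² = 91·86.49 + 104·153.76 + 10·166.41 + 69·112.36 = 33278.57.
s²ₚ = 33278.57 / 274 = 121.4546... → 121.45.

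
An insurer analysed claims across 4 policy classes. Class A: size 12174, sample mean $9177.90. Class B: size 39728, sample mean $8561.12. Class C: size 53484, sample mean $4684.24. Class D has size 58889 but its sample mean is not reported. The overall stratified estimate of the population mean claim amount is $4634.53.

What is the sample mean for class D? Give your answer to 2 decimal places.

1001.16

Σ Nₕx̄ₕ = N·μ, so 58889·x̄_D = 164275·4634.53 − (12174·9177.90 + 39728·8561.12 + 53484·4684.24).
= 761337415.75 − 702379822.12 = 58957593.63.
x̄_D = 58957593.63 / 58889 = 1001.1648... → 1001.16.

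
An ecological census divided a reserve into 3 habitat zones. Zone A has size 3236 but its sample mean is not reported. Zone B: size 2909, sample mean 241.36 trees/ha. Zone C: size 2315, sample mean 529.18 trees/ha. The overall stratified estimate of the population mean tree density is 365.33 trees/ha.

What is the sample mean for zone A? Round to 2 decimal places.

359.56

Σ Nₕx̄ₕ = N·μ, so 3236·x̄_A = 8460·365.33 − (2909·241.36 + 2315·529.18).
= 3090691.8 − 1927167.94 = 1163523.86.
x̄_A = 1163523.86 / 3236 = 359.5562... → 359.56.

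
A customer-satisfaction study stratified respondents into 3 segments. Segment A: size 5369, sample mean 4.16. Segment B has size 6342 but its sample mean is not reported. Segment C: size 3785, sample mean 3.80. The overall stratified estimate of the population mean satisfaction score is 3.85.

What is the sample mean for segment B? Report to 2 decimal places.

3.62

N = 5369 + 6342 + 3785 = 15496.
Overall total = μ·N = 3.85·15496 = 59659.6.
Subtract the known strata: 5369·4.16 + 3785·3.80 = 36718.04.
Remaining total for segment B: 59659.6 − 36718.04 = 22941.56.
Divide by its size: 22941.56 / 6342 = 3.6174... → 3.62.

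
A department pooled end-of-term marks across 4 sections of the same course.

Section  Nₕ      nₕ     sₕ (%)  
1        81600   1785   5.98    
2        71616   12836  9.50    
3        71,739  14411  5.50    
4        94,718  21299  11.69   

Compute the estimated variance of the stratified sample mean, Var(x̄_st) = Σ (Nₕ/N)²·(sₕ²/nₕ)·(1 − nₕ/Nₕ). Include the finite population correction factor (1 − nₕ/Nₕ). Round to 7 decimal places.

N = 319673; Wₕ = Nₕ/N.
section 1: (81600/319673)²·5.98²/1785·(1 − 1785/81600) = 0.0012768119
section 2: (71616/319673)²·9.50²/12836·(1 − 12836/71616) = 0.0002896311
section 3: (71739/319673)²·5.50²/14411·(1 − 14411/71739) = 0.0000844776
section 4: (94718/319673)²·11.69²/21299·(1 − 21299/94718) = 0.0004366152
Sum = 0.0020875358 → 0.0020875.

0.0020875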